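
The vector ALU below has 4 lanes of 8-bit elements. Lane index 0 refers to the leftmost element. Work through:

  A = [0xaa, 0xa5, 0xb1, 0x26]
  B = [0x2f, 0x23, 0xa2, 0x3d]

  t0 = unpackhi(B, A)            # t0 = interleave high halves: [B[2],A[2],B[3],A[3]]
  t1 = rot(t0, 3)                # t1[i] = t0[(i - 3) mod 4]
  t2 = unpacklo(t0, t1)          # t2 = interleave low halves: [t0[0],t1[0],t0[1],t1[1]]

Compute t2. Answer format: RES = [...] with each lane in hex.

RES = [0xa2, 0xb1, 0xb1, 0x3d]

  t0: a2 b1 3d 26
  t1: b1 3d 26 a2
  t2: a2 b1 b1 3d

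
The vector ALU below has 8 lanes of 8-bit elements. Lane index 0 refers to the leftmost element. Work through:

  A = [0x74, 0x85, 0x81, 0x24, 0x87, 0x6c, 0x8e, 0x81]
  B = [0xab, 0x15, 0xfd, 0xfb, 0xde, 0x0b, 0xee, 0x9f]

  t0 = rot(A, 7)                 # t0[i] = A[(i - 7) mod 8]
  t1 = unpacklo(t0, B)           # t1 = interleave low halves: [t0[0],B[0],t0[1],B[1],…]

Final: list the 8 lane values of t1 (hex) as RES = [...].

RES = [ 0x85  0xab  0x81  0x15  0x24  0xfd  0x87  0xfb ]

  t0: 85 81 24 87 6c 8e 81 74
  t1: 85 ab 81 15 24 fd 87 fb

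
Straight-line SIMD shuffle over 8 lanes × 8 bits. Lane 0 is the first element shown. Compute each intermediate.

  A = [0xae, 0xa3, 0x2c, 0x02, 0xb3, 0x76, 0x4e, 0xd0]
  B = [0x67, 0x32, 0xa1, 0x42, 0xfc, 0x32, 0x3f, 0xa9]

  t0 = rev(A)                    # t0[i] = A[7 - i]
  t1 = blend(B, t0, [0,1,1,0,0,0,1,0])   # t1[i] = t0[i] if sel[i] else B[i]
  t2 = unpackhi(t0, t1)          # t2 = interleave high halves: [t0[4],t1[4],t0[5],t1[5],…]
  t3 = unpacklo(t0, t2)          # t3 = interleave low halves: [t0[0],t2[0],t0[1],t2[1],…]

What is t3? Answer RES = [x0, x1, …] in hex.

RES = [0xd0, 0x02, 0x4e, 0xfc, 0x76, 0x2c, 0xb3, 0x32]

→ t0 |d0|4e|76|b3|02|2c|a3|ae|
→ t1 |67|4e|76|42|fc|32|a3|a9|
→ t2 |02|fc|2c|32|a3|a3|ae|a9|
→ t3 |d0|02|4e|fc|76|2c|b3|32|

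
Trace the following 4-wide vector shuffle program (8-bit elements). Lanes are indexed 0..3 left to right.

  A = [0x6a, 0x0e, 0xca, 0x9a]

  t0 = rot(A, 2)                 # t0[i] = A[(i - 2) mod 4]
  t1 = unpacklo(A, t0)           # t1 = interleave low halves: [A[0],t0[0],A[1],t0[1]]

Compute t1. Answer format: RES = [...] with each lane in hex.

RES = [ 0x6a  0xca  0x0e  0x9a ]

→ t0 |ca|9a|6a|0e|
→ t1 |6a|ca|0e|9a|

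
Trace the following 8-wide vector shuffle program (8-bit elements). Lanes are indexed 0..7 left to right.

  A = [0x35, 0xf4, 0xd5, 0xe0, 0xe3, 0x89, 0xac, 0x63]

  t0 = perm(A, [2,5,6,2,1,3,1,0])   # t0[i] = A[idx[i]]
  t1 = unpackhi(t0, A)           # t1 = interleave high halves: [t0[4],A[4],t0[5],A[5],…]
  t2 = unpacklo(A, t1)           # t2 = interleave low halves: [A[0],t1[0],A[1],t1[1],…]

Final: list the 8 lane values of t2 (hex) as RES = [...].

  t0: d5 89 ac d5 f4 e0 f4 35
  t1: f4 e3 e0 89 f4 ac 35 63
  t2: 35 f4 f4 e3 d5 e0 e0 89

RES = [ 0x35  0xf4  0xf4  0xe3  0xd5  0xe0  0xe0  0x89 ]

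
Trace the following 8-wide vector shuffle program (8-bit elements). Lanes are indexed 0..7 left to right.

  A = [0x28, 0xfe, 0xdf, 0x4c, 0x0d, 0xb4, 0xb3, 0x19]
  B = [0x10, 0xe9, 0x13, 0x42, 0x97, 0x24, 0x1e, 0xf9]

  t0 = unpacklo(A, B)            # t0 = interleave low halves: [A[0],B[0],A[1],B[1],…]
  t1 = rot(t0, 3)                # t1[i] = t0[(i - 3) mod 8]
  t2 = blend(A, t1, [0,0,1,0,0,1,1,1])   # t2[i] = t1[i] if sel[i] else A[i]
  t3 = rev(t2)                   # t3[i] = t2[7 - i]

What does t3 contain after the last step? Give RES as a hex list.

→ t0 |28|10|fe|e9|df|13|4c|42|
→ t1 |13|4c|42|28|10|fe|e9|df|
→ t2 |28|fe|42|4c|0d|fe|e9|df|
→ t3 |df|e9|fe|0d|4c|42|fe|28|

RES = [ 0xdf  0xe9  0xfe  0x0d  0x4c  0x42  0xfe  0x28 ]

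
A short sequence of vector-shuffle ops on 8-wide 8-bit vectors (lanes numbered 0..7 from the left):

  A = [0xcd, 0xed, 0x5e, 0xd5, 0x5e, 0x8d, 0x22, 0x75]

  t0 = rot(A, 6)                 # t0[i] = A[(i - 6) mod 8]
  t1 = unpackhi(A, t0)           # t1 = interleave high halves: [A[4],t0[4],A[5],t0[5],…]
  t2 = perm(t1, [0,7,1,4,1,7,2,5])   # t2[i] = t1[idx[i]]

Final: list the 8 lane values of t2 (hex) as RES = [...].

→ t0 |5e|d5|5e|8d|22|75|cd|ed|
→ t1 |5e|22|8d|75|22|cd|75|ed|
→ t2 |5e|ed|22|22|22|ed|8d|cd|

RES = [ 0x5e  0xed  0x22  0x22  0x22  0xed  0x8d  0xcd ]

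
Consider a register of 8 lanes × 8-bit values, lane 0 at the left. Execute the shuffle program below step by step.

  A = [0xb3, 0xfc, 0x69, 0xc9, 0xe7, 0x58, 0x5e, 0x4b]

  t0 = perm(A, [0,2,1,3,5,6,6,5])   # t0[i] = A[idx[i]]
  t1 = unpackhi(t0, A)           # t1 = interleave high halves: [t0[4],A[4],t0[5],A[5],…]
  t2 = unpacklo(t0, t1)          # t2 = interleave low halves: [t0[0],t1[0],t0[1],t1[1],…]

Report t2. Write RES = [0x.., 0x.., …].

RES = [ 0xb3  0x58  0x69  0xe7  0xfc  0x5e  0xc9  0x58 ]

  t0: b3 69 fc c9 58 5e 5e 58
  t1: 58 e7 5e 58 5e 5e 58 4b
  t2: b3 58 69 e7 fc 5e c9 58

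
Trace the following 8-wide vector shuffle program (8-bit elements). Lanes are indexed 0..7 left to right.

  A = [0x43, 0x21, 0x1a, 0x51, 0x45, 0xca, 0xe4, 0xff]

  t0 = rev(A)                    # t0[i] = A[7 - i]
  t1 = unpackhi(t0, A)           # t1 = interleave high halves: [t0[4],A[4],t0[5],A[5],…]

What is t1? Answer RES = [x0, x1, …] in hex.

RES = [0x51, 0x45, 0x1a, 0xca, 0x21, 0xe4, 0x43, 0xff]

  t0: ff e4 ca 45 51 1a 21 43
  t1: 51 45 1a ca 21 e4 43 ff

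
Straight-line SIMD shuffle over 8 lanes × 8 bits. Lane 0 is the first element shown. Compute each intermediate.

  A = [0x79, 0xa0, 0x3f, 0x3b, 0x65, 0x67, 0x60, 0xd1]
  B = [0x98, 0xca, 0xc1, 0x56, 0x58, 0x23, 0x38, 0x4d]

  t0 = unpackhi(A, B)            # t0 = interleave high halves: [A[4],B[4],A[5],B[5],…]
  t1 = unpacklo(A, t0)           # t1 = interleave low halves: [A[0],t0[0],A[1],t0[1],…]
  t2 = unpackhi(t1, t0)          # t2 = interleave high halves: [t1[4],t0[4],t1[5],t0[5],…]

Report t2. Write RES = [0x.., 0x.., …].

→ t0 |65|58|67|23|60|38|d1|4d|
→ t1 |79|65|a0|58|3f|67|3b|23|
→ t2 |3f|60|67|38|3b|d1|23|4d|

RES = [0x3f, 0x60, 0x67, 0x38, 0x3b, 0xd1, 0x23, 0x4d]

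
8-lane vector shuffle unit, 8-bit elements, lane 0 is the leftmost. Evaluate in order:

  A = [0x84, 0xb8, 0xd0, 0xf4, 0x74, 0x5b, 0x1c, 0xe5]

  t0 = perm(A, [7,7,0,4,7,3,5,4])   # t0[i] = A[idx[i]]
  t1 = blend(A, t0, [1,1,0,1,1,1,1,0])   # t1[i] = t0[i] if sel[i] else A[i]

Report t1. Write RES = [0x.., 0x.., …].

RES = [0xe5, 0xe5, 0xd0, 0x74, 0xe5, 0xf4, 0x5b, 0xe5]

  t0: e5 e5 84 74 e5 f4 5b 74
  t1: e5 e5 d0 74 e5 f4 5b e5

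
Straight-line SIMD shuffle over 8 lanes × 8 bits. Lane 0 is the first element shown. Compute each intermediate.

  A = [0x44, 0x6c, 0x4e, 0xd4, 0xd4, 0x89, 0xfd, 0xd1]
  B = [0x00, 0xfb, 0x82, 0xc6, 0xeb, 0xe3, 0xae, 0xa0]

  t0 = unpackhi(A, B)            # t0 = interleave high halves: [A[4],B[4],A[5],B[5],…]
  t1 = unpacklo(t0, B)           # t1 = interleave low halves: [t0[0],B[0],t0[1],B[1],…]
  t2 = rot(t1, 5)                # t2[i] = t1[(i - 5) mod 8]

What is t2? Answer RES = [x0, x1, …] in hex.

t0 = [0xd4, 0xeb, 0x89, 0xe3, 0xfd, 0xae, 0xd1, 0xa0]
t1 = [0xd4, 0x00, 0xeb, 0xfb, 0x89, 0x82, 0xe3, 0xc6]
t2 = [0xfb, 0x89, 0x82, 0xe3, 0xc6, 0xd4, 0x00, 0xeb]

RES = [0xfb, 0x89, 0x82, 0xe3, 0xc6, 0xd4, 0x00, 0xeb]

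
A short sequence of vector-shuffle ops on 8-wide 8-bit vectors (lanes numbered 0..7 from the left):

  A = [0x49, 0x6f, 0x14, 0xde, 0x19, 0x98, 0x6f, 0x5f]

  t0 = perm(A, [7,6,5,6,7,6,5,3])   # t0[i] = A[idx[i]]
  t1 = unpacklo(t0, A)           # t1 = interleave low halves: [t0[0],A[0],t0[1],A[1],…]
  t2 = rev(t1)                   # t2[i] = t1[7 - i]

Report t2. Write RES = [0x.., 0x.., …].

t0 = [0x5f, 0x6f, 0x98, 0x6f, 0x5f, 0x6f, 0x98, 0xde]
t1 = [0x5f, 0x49, 0x6f, 0x6f, 0x98, 0x14, 0x6f, 0xde]
t2 = [0xde, 0x6f, 0x14, 0x98, 0x6f, 0x6f, 0x49, 0x5f]

RES = [ 0xde  0x6f  0x14  0x98  0x6f  0x6f  0x49  0x5f ]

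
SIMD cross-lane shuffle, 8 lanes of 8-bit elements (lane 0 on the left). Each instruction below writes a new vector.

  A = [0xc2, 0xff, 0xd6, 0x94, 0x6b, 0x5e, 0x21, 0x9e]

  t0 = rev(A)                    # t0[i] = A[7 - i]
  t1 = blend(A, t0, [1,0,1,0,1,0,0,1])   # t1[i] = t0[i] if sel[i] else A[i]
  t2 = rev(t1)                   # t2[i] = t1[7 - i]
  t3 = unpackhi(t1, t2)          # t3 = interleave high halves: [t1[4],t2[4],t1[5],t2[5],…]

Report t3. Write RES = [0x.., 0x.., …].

RES = [0x94, 0x94, 0x5e, 0x5e, 0x21, 0xff, 0xc2, 0x9e]

→ t0 |9e|21|5e|6b|94|d6|ff|c2|
→ t1 |9e|ff|5e|94|94|5e|21|c2|
→ t2 |c2|21|5e|94|94|5e|ff|9e|
→ t3 |94|94|5e|5e|21|ff|c2|9e|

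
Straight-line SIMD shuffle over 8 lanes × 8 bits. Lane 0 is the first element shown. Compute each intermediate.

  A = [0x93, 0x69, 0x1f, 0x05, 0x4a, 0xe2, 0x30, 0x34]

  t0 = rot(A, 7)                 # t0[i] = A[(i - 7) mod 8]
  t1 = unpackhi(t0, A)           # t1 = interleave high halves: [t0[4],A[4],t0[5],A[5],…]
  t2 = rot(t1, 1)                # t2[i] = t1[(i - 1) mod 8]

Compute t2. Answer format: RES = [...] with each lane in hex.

RES = [0x34, 0xe2, 0x4a, 0x30, 0xe2, 0x34, 0x30, 0x93]

t0 = [0x69, 0x1f, 0x05, 0x4a, 0xe2, 0x30, 0x34, 0x93]
t1 = [0xe2, 0x4a, 0x30, 0xe2, 0x34, 0x30, 0x93, 0x34]
t2 = [0x34, 0xe2, 0x4a, 0x30, 0xe2, 0x34, 0x30, 0x93]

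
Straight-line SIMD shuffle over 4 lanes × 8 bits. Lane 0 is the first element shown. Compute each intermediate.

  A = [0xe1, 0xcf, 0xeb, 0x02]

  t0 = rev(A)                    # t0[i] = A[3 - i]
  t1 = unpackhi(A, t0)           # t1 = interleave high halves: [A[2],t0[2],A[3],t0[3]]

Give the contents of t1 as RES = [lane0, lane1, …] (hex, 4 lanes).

  t0: 02 eb cf e1
  t1: eb cf 02 e1

RES = [ 0xeb  0xcf  0x02  0xe1 ]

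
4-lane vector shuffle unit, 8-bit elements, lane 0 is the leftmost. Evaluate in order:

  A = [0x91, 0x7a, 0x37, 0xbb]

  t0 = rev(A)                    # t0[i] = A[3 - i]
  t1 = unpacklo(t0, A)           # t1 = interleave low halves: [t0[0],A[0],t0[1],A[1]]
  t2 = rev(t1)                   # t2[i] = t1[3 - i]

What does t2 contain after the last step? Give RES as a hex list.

RES = [ 0x7a  0x37  0x91  0xbb ]

t0 = [0xbb, 0x37, 0x7a, 0x91]
t1 = [0xbb, 0x91, 0x37, 0x7a]
t2 = [0x7a, 0x37, 0x91, 0xbb]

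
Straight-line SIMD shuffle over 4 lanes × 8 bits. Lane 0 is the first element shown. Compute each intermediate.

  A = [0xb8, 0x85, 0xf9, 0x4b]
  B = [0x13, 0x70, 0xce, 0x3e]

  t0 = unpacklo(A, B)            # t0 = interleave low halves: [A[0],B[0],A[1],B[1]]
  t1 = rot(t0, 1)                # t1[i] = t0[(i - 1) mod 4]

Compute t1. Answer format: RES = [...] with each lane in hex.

RES = [ 0x70  0xb8  0x13  0x85 ]

→ t0 |b8|13|85|70|
→ t1 |70|b8|13|85|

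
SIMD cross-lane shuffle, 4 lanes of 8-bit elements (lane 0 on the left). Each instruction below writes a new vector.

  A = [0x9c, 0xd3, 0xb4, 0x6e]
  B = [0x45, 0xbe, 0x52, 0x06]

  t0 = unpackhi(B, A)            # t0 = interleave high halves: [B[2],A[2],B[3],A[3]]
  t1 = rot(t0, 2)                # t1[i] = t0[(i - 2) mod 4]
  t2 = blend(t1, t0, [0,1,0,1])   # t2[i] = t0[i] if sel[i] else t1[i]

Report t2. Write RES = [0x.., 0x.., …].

RES = [0x06, 0xb4, 0x52, 0x6e]

t0 = [0x52, 0xb4, 0x06, 0x6e]
t1 = [0x06, 0x6e, 0x52, 0xb4]
t2 = [0x06, 0xb4, 0x52, 0x6e]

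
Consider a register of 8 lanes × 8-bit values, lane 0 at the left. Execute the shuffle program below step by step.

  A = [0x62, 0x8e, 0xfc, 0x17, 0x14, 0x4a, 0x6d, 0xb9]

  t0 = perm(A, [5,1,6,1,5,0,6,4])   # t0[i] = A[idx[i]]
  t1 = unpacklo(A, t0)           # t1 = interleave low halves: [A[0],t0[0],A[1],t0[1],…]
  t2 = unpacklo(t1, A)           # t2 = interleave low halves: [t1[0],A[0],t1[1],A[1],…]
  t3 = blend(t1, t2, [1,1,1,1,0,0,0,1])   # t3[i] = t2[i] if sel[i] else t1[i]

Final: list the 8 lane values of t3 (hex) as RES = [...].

→ t0 |4a|8e|6d|8e|4a|62|6d|14|
→ t1 |62|4a|8e|8e|fc|6d|17|8e|
→ t2 |62|62|4a|8e|8e|fc|8e|17|
→ t3 |62|62|4a|8e|fc|6d|17|17|

RES = [0x62, 0x62, 0x4a, 0x8e, 0xfc, 0x6d, 0x17, 0x17]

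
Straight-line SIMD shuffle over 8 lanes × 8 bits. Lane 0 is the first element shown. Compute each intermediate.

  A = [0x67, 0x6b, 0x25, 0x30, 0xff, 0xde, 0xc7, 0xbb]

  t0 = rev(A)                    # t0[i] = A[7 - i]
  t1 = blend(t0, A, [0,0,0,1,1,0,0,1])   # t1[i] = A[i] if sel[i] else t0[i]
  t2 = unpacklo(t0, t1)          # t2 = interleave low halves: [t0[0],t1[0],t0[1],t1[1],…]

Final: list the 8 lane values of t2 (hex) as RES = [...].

RES = [ 0xbb  0xbb  0xc7  0xc7  0xde  0xde  0xff  0x30 ]

t0 = [0xbb, 0xc7, 0xde, 0xff, 0x30, 0x25, 0x6b, 0x67]
t1 = [0xbb, 0xc7, 0xde, 0x30, 0xff, 0x25, 0x6b, 0xbb]
t2 = [0xbb, 0xbb, 0xc7, 0xc7, 0xde, 0xde, 0xff, 0x30]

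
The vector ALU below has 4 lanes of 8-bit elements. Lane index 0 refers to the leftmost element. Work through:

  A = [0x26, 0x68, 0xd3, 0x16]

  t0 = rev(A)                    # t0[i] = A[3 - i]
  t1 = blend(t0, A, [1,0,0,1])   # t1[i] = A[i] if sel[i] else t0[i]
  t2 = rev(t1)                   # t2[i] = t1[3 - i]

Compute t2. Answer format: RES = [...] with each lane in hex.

RES = [0x16, 0x68, 0xd3, 0x26]

  t0: 16 d3 68 26
  t1: 26 d3 68 16
  t2: 16 68 d3 26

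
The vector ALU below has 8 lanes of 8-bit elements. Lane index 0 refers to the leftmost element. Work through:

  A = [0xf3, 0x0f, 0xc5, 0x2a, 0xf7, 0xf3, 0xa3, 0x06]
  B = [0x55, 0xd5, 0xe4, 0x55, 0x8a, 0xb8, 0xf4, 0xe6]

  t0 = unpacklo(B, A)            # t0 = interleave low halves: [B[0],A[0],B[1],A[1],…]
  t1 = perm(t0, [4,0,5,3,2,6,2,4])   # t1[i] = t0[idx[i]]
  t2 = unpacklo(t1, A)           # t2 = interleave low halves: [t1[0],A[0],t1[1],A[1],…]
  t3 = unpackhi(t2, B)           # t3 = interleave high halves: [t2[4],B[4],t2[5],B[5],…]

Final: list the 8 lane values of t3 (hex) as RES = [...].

RES = [0xc5, 0x8a, 0xc5, 0xb8, 0x0f, 0xf4, 0x2a, 0xe6]

  t0: 55 f3 d5 0f e4 c5 55 2a
  t1: e4 55 c5 0f d5 55 d5 e4
  t2: e4 f3 55 0f c5 c5 0f 2a
  t3: c5 8a c5 b8 0f f4 2a e6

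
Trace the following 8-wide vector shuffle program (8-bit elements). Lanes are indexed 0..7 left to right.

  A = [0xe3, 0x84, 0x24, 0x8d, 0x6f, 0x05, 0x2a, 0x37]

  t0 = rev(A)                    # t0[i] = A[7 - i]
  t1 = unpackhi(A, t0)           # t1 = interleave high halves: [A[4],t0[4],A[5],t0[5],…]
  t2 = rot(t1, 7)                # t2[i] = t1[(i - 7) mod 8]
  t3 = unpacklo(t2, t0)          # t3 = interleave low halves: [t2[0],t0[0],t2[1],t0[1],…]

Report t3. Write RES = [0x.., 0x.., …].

RES = [ 0x8d  0x37  0x05  0x2a  0x24  0x05  0x2a  0x6f ]

  t0: 37 2a 05 6f 8d 24 84 e3
  t1: 6f 8d 05 24 2a 84 37 e3
  t2: 8d 05 24 2a 84 37 e3 6f
  t3: 8d 37 05 2a 24 05 2a 6f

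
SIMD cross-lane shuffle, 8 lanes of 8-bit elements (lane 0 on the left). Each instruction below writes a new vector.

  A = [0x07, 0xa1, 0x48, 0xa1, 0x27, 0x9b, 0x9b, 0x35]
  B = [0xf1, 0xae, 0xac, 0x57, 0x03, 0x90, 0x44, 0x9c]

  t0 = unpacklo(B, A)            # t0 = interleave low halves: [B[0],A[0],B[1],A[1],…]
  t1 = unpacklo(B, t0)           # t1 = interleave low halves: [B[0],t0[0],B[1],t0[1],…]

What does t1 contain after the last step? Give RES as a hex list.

→ t0 |f1|07|ae|a1|ac|48|57|a1|
→ t1 |f1|f1|ae|07|ac|ae|57|a1|

RES = [ 0xf1  0xf1  0xae  0x07  0xac  0xae  0x57  0xa1 ]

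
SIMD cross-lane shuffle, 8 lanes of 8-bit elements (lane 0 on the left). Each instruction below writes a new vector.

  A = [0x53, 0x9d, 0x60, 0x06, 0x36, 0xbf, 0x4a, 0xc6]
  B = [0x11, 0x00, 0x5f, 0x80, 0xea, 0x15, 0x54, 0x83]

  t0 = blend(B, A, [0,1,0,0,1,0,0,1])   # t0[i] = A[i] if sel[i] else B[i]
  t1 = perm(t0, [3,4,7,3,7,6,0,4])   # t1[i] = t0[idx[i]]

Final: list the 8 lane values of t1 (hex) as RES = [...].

RES = [ 0x80  0x36  0xc6  0x80  0xc6  0x54  0x11  0x36 ]

t0 = [0x11, 0x9d, 0x5f, 0x80, 0x36, 0x15, 0x54, 0xc6]
t1 = [0x80, 0x36, 0xc6, 0x80, 0xc6, 0x54, 0x11, 0x36]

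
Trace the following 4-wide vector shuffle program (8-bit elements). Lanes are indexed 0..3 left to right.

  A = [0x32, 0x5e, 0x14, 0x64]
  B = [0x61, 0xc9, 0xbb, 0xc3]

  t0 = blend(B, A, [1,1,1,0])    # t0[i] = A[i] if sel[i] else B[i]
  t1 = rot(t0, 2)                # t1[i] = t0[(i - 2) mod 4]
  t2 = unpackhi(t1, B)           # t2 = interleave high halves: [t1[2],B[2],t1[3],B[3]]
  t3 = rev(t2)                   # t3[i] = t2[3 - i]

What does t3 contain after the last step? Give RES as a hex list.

RES = [ 0xc3  0x5e  0xbb  0x32 ]

  t0: 32 5e 14 c3
  t1: 14 c3 32 5e
  t2: 32 bb 5e c3
  t3: c3 5e bb 32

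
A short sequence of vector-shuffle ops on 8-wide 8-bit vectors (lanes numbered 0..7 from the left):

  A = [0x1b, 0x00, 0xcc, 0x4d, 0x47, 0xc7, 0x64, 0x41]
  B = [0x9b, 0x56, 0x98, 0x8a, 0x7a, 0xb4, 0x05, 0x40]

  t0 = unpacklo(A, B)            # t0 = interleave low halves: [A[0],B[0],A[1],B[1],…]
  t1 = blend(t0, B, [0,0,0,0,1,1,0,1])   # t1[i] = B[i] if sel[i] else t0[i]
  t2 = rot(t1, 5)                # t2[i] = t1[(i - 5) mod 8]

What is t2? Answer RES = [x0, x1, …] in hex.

RES = [0x56, 0x7a, 0xb4, 0x4d, 0x40, 0x1b, 0x9b, 0x00]

  t0: 1b 9b 00 56 cc 98 4d 8a
  t1: 1b 9b 00 56 7a b4 4d 40
  t2: 56 7a b4 4d 40 1b 9b 00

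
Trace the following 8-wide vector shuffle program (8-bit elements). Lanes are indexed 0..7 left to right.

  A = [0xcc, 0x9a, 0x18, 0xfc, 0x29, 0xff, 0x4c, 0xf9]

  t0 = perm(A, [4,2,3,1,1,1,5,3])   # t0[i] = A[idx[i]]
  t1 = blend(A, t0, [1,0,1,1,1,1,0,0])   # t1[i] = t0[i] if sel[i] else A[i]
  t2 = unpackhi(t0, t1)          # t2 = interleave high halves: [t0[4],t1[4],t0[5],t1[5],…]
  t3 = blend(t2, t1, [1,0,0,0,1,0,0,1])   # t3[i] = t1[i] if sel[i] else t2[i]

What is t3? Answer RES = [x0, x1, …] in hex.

RES = [0x29, 0x9a, 0x9a, 0x9a, 0x9a, 0x4c, 0xfc, 0xf9]

  t0: 29 18 fc 9a 9a 9a ff fc
  t1: 29 9a fc 9a 9a 9a 4c f9
  t2: 9a 9a 9a 9a ff 4c fc f9
  t3: 29 9a 9a 9a 9a 4c fc f9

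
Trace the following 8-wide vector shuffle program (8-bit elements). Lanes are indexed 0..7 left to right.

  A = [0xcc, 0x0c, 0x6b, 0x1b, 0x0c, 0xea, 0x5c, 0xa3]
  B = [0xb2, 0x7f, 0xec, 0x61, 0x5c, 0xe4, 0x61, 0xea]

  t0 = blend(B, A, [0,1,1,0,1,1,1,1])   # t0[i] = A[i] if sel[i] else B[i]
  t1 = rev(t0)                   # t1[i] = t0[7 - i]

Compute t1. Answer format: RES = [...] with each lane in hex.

→ t0 |b2|0c|6b|61|0c|ea|5c|a3|
→ t1 |a3|5c|ea|0c|61|6b|0c|b2|

RES = [ 0xa3  0x5c  0xea  0x0c  0x61  0x6b  0x0c  0xb2 ]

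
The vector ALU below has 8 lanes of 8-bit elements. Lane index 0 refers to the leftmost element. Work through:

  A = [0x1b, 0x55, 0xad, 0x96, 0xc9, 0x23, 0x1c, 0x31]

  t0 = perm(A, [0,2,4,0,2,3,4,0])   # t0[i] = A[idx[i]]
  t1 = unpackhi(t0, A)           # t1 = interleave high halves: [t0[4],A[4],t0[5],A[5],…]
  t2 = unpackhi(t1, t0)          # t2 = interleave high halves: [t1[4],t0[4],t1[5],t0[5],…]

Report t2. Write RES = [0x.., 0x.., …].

  t0: 1b ad c9 1b ad 96 c9 1b
  t1: ad c9 96 23 c9 1c 1b 31
  t2: c9 ad 1c 96 1b c9 31 1b

RES = [ 0xc9  0xad  0x1c  0x96  0x1b  0xc9  0x31  0x1b ]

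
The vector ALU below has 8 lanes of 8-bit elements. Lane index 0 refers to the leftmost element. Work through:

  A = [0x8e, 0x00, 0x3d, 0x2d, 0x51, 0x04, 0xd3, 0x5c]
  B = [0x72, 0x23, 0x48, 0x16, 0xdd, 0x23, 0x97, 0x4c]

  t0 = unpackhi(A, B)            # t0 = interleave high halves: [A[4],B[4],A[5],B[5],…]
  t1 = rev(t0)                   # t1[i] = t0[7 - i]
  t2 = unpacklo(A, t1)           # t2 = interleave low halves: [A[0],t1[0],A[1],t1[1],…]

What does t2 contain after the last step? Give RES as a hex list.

RES = [0x8e, 0x4c, 0x00, 0x5c, 0x3d, 0x97, 0x2d, 0xd3]

  t0: 51 dd 04 23 d3 97 5c 4c
  t1: 4c 5c 97 d3 23 04 dd 51
  t2: 8e 4c 00 5c 3d 97 2d d3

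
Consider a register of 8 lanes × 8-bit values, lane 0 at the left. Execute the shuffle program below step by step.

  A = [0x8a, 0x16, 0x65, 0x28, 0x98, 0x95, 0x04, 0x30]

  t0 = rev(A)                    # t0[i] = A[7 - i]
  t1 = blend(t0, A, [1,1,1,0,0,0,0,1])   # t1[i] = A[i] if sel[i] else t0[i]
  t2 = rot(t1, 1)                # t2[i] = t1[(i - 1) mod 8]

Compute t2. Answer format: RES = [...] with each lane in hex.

RES = [ 0x30  0x8a  0x16  0x65  0x98  0x28  0x65  0x16 ]

→ t0 |30|04|95|98|28|65|16|8a|
→ t1 |8a|16|65|98|28|65|16|30|
→ t2 |30|8a|16|65|98|28|65|16|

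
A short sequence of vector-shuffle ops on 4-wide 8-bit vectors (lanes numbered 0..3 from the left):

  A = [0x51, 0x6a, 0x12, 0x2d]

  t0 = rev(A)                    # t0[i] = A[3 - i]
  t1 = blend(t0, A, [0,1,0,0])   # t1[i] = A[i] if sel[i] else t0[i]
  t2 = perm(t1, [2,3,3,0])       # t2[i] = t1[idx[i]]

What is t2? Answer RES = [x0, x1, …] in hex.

  t0: 2d 12 6a 51
  t1: 2d 6a 6a 51
  t2: 6a 51 51 2d

RES = [0x6a, 0x51, 0x51, 0x2d]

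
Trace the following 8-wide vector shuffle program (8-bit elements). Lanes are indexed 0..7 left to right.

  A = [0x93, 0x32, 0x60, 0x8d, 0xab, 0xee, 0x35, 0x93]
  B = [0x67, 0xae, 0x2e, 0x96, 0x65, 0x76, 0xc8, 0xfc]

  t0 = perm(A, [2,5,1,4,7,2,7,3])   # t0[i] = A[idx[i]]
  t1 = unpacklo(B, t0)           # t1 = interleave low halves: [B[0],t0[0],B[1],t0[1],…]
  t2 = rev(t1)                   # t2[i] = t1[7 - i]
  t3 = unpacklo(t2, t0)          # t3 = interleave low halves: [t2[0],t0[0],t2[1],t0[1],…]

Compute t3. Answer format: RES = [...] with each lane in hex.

RES = [0xab, 0x60, 0x96, 0xee, 0x32, 0x32, 0x2e, 0xab]

t0 = [0x60, 0xee, 0x32, 0xab, 0x93, 0x60, 0x93, 0x8d]
t1 = [0x67, 0x60, 0xae, 0xee, 0x2e, 0x32, 0x96, 0xab]
t2 = [0xab, 0x96, 0x32, 0x2e, 0xee, 0xae, 0x60, 0x67]
t3 = [0xab, 0x60, 0x96, 0xee, 0x32, 0x32, 0x2e, 0xab]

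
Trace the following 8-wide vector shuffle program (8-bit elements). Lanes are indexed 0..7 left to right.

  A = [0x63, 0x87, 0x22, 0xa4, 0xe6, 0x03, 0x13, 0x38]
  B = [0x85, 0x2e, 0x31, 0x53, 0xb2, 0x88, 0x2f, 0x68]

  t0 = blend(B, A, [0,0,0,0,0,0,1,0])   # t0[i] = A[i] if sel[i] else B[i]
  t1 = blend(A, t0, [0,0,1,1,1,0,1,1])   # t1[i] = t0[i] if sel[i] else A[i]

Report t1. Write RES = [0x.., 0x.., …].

RES = [0x63, 0x87, 0x31, 0x53, 0xb2, 0x03, 0x13, 0x68]

t0 = [0x85, 0x2e, 0x31, 0x53, 0xb2, 0x88, 0x13, 0x68]
t1 = [0x63, 0x87, 0x31, 0x53, 0xb2, 0x03, 0x13, 0x68]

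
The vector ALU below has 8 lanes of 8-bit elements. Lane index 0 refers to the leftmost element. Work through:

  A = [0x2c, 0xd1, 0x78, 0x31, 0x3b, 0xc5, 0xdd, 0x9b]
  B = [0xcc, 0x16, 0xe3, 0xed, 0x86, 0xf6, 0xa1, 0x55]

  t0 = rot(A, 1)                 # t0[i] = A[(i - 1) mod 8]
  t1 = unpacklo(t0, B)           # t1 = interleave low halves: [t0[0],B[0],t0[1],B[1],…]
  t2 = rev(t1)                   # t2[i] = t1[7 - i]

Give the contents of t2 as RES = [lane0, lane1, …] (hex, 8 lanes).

RES = [0xed, 0x78, 0xe3, 0xd1, 0x16, 0x2c, 0xcc, 0x9b]

→ t0 |9b|2c|d1|78|31|3b|c5|dd|
→ t1 |9b|cc|2c|16|d1|e3|78|ed|
→ t2 |ed|78|e3|d1|16|2c|cc|9b|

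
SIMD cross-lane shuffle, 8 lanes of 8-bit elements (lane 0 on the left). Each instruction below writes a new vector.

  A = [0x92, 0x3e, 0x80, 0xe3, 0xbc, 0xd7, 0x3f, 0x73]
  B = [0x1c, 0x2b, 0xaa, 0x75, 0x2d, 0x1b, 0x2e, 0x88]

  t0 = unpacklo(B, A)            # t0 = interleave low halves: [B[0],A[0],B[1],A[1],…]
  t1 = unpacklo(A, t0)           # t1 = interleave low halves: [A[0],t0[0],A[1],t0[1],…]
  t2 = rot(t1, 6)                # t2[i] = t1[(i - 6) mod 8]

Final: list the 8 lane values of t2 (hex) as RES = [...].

→ t0 |1c|92|2b|3e|aa|80|75|e3|
→ t1 |92|1c|3e|92|80|2b|e3|3e|
→ t2 |3e|92|80|2b|e3|3e|92|1c|

RES = [ 0x3e  0x92  0x80  0x2b  0xe3  0x3e  0x92  0x1c ]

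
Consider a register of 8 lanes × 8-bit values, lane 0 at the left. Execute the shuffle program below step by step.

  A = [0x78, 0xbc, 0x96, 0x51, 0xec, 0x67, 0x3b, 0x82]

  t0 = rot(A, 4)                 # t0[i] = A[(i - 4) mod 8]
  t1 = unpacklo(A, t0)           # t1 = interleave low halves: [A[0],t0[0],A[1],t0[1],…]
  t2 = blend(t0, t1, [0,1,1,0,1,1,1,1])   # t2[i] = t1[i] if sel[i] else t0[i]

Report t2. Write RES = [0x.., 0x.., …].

RES = [ 0xec  0xec  0xbc  0x82  0x96  0x3b  0x51  0x82 ]

→ t0 |ec|67|3b|82|78|bc|96|51|
→ t1 |78|ec|bc|67|96|3b|51|82|
→ t2 |ec|ec|bc|82|96|3b|51|82|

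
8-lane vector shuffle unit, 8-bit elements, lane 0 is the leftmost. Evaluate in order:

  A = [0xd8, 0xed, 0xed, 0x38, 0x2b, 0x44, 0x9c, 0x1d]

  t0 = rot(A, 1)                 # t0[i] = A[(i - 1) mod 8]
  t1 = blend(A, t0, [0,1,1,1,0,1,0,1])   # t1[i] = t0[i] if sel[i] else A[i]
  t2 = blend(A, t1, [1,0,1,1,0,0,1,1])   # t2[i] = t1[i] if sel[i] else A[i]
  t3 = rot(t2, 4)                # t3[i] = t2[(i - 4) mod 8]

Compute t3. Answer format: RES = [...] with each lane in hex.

RES = [0x2b, 0x44, 0x9c, 0x9c, 0xd8, 0xed, 0xed, 0xed]

→ t0 |1d|d8|ed|ed|38|2b|44|9c|
→ t1 |d8|d8|ed|ed|2b|2b|9c|9c|
→ t2 |d8|ed|ed|ed|2b|44|9c|9c|
→ t3 |2b|44|9c|9c|d8|ed|ed|ed|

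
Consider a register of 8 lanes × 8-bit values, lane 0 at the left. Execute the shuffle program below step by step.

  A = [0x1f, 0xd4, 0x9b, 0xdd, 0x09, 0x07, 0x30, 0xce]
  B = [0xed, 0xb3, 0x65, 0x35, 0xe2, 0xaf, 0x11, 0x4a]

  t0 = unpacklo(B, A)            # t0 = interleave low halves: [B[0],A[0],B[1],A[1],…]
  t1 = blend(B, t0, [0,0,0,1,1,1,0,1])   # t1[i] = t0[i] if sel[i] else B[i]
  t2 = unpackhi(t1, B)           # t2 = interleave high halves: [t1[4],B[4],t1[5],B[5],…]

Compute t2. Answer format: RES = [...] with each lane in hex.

→ t0 |ed|1f|b3|d4|65|9b|35|dd|
→ t1 |ed|b3|65|d4|65|9b|11|dd|
→ t2 |65|e2|9b|af|11|11|dd|4a|

RES = [ 0x65  0xe2  0x9b  0xaf  0x11  0x11  0xdd  0x4a ]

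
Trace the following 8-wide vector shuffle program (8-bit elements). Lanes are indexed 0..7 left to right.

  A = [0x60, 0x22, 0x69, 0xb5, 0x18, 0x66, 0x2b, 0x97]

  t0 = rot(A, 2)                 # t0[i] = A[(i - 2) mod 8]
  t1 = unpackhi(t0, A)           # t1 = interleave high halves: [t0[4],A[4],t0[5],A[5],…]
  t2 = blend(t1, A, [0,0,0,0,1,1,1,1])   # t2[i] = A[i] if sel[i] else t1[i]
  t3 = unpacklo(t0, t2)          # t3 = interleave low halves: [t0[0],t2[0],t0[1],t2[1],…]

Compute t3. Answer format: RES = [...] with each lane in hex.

RES = [ 0x2b  0x69  0x97  0x18  0x60  0xb5  0x22  0x66 ]

→ t0 |2b|97|60|22|69|b5|18|66|
→ t1 |69|18|b5|66|18|2b|66|97|
→ t2 |69|18|b5|66|18|66|2b|97|
→ t3 |2b|69|97|18|60|b5|22|66|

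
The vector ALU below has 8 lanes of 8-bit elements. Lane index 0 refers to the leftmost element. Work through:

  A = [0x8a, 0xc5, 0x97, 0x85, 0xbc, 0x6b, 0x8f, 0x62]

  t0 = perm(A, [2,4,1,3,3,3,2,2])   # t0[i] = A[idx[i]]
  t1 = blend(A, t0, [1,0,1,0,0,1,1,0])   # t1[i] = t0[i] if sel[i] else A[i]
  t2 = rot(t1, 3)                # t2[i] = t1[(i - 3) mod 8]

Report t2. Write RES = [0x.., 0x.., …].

t0 = [0x97, 0xbc, 0xc5, 0x85, 0x85, 0x85, 0x97, 0x97]
t1 = [0x97, 0xc5, 0xc5, 0x85, 0xbc, 0x85, 0x97, 0x62]
t2 = [0x85, 0x97, 0x62, 0x97, 0xc5, 0xc5, 0x85, 0xbc]

RES = [0x85, 0x97, 0x62, 0x97, 0xc5, 0xc5, 0x85, 0xbc]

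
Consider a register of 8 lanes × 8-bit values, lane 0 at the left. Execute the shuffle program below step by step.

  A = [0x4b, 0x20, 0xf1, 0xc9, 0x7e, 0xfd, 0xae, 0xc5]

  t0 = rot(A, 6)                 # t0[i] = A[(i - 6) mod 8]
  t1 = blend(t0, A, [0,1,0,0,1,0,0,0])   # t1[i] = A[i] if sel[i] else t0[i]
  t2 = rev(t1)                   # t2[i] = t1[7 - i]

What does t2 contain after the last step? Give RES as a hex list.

  t0: f1 c9 7e fd ae c5 4b 20
  t1: f1 20 7e fd 7e c5 4b 20
  t2: 20 4b c5 7e fd 7e 20 f1

RES = [0x20, 0x4b, 0xc5, 0x7e, 0xfd, 0x7e, 0x20, 0xf1]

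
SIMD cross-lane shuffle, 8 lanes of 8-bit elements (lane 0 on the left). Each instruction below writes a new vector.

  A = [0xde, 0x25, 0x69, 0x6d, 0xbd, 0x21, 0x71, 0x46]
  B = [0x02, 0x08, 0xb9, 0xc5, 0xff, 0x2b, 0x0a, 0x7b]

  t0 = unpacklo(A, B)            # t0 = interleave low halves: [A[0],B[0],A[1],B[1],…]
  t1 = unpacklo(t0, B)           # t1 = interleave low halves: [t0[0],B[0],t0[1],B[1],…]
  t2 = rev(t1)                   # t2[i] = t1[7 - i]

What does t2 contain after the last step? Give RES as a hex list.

→ t0 |de|02|25|08|69|b9|6d|c5|
→ t1 |de|02|02|08|25|b9|08|c5|
→ t2 |c5|08|b9|25|08|02|02|de|

RES = [0xc5, 0x08, 0xb9, 0x25, 0x08, 0x02, 0x02, 0xde]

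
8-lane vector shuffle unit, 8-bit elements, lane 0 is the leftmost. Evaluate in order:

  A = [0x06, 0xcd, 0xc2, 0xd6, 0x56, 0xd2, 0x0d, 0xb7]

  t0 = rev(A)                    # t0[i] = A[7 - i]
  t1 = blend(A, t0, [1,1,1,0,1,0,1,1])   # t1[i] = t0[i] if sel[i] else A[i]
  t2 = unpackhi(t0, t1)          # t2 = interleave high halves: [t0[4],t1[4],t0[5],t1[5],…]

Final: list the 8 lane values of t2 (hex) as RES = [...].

RES = [0xd6, 0xd6, 0xc2, 0xd2, 0xcd, 0xcd, 0x06, 0x06]

t0 = [0xb7, 0x0d, 0xd2, 0x56, 0xd6, 0xc2, 0xcd, 0x06]
t1 = [0xb7, 0x0d, 0xd2, 0xd6, 0xd6, 0xd2, 0xcd, 0x06]
t2 = [0xd6, 0xd6, 0xc2, 0xd2, 0xcd, 0xcd, 0x06, 0x06]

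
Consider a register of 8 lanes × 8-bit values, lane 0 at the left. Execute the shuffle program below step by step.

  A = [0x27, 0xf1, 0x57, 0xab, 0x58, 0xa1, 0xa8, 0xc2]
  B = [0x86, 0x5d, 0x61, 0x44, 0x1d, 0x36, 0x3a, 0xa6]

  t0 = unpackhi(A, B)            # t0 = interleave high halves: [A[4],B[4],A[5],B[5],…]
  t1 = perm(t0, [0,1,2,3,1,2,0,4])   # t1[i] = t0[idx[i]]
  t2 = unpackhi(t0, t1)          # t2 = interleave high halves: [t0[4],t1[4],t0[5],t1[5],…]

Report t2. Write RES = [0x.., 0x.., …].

  t0: 58 1d a1 36 a8 3a c2 a6
  t1: 58 1d a1 36 1d a1 58 a8
  t2: a8 1d 3a a1 c2 58 a6 a8

RES = [0xa8, 0x1d, 0x3a, 0xa1, 0xc2, 0x58, 0xa6, 0xa8]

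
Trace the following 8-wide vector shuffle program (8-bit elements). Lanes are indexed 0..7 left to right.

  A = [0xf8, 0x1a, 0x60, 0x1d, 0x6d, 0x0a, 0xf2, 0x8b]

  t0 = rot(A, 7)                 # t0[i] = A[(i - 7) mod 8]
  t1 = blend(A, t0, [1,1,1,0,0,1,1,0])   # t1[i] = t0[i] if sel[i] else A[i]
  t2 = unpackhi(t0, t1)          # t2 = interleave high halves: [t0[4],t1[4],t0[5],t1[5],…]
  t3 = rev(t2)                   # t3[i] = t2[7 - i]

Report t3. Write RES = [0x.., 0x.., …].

  t0: 1a 60 1d 6d 0a f2 8b f8
  t1: 1a 60 1d 1d 6d f2 8b 8b
  t2: 0a 6d f2 f2 8b 8b f8 8b
  t3: 8b f8 8b 8b f2 f2 6d 0a

RES = [ 0x8b  0xf8  0x8b  0x8b  0xf2  0xf2  0x6d  0x0a ]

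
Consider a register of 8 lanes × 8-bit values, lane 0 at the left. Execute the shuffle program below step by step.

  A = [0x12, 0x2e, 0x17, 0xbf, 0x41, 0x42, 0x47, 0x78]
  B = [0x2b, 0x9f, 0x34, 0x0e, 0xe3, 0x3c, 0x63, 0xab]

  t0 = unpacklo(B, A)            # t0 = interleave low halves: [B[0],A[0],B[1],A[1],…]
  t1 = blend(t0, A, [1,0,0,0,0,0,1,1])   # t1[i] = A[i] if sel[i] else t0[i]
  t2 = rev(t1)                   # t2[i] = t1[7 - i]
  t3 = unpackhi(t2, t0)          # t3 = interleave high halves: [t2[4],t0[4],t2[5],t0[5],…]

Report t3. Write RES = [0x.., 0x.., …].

  t0: 2b 12 9f 2e 34 17 0e bf
  t1: 12 12 9f 2e 34 17 47 78
  t2: 78 47 17 34 2e 9f 12 12
  t3: 2e 34 9f 17 12 0e 12 bf

RES = [ 0x2e  0x34  0x9f  0x17  0x12  0x0e  0x12  0xbf ]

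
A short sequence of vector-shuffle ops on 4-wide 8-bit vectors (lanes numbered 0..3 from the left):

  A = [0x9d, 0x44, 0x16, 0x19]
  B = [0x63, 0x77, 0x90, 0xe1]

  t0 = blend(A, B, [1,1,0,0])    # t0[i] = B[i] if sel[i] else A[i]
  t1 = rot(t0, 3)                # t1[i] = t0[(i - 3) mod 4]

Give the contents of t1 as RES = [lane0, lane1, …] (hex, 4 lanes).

t0 = [0x63, 0x77, 0x16, 0x19]
t1 = [0x77, 0x16, 0x19, 0x63]

RES = [0x77, 0x16, 0x19, 0x63]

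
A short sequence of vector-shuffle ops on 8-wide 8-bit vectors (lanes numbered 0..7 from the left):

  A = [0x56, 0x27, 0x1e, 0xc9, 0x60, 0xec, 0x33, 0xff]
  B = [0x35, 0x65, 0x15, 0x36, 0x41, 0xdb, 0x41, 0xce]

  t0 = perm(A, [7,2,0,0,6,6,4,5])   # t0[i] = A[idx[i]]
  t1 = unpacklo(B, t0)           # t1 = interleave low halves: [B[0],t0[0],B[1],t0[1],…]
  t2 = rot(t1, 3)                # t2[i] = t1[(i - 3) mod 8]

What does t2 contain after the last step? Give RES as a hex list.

RES = [ 0x56  0x36  0x56  0x35  0xff  0x65  0x1e  0x15 ]

t0 = [0xff, 0x1e, 0x56, 0x56, 0x33, 0x33, 0x60, 0xec]
t1 = [0x35, 0xff, 0x65, 0x1e, 0x15, 0x56, 0x36, 0x56]
t2 = [0x56, 0x36, 0x56, 0x35, 0xff, 0x65, 0x1e, 0x15]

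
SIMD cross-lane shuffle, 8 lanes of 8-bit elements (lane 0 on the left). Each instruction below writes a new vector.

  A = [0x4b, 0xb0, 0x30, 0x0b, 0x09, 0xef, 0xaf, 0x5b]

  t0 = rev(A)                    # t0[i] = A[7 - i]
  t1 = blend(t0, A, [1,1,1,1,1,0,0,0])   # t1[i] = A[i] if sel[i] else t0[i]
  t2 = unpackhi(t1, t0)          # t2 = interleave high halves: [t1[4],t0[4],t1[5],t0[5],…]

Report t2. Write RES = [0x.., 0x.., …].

t0 = [0x5b, 0xaf, 0xef, 0x09, 0x0b, 0x30, 0xb0, 0x4b]
t1 = [0x4b, 0xb0, 0x30, 0x0b, 0x09, 0x30, 0xb0, 0x4b]
t2 = [0x09, 0x0b, 0x30, 0x30, 0xb0, 0xb0, 0x4b, 0x4b]

RES = [ 0x09  0x0b  0x30  0x30  0xb0  0xb0  0x4b  0x4b ]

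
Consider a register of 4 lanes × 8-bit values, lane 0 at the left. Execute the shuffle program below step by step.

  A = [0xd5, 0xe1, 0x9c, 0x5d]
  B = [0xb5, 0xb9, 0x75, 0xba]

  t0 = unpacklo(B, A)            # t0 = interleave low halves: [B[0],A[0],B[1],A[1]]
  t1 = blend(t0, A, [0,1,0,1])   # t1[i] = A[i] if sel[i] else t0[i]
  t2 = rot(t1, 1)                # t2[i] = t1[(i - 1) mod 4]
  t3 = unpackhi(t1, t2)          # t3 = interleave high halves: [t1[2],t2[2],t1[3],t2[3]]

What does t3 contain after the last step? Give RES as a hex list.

→ t0 |b5|d5|b9|e1|
→ t1 |b5|e1|b9|5d|
→ t2 |5d|b5|e1|b9|
→ t3 |b9|e1|5d|b9|

RES = [0xb9, 0xe1, 0x5d, 0xb9]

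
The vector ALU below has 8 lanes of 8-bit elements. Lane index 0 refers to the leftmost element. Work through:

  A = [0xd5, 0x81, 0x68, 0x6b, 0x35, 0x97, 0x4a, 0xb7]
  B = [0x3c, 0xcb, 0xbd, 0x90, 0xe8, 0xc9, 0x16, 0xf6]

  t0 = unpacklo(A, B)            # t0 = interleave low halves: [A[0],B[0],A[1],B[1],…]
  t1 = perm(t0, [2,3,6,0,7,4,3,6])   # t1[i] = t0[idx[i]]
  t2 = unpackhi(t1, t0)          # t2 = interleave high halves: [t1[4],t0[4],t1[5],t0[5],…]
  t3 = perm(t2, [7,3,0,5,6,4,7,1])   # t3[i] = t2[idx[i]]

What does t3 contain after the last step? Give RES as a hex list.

RES = [0x90, 0xbd, 0x90, 0x6b, 0x6b, 0xcb, 0x90, 0x68]

  t0: d5 3c 81 cb 68 bd 6b 90
  t1: 81 cb 6b d5 90 68 cb 6b
  t2: 90 68 68 bd cb 6b 6b 90
  t3: 90 bd 90 6b 6b cb 90 68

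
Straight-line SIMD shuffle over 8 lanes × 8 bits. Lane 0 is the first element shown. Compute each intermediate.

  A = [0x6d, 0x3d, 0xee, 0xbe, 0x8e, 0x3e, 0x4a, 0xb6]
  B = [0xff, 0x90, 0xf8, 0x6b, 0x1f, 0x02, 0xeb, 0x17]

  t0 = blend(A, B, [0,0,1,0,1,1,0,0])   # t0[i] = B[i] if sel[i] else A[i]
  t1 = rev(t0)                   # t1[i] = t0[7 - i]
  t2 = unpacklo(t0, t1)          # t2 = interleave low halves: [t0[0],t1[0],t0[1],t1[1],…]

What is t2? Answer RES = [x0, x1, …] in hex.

RES = [0x6d, 0xb6, 0x3d, 0x4a, 0xf8, 0x02, 0xbe, 0x1f]

→ t0 |6d|3d|f8|be|1f|02|4a|b6|
→ t1 |b6|4a|02|1f|be|f8|3d|6d|
→ t2 |6d|b6|3d|4a|f8|02|be|1f|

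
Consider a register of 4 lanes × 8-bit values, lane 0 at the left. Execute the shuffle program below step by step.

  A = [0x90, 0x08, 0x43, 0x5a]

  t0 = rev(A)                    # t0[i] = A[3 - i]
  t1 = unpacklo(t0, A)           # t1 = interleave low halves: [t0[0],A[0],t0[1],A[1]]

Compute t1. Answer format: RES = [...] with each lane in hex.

t0 = [0x5a, 0x43, 0x08, 0x90]
t1 = [0x5a, 0x90, 0x43, 0x08]

RES = [0x5a, 0x90, 0x43, 0x08]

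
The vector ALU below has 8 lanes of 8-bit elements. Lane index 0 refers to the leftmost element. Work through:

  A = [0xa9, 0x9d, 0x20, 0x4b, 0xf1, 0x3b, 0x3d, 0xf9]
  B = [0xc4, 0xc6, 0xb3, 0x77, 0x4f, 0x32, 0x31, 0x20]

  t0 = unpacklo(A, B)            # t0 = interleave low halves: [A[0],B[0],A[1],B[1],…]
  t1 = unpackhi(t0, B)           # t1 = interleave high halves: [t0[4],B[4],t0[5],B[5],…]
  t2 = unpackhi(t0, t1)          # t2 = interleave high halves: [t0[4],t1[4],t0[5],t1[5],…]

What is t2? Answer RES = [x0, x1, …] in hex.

→ t0 |a9|c4|9d|c6|20|b3|4b|77|
→ t1 |20|4f|b3|32|4b|31|77|20|
→ t2 |20|4b|b3|31|4b|77|77|20|

RES = [0x20, 0x4b, 0xb3, 0x31, 0x4b, 0x77, 0x77, 0x20]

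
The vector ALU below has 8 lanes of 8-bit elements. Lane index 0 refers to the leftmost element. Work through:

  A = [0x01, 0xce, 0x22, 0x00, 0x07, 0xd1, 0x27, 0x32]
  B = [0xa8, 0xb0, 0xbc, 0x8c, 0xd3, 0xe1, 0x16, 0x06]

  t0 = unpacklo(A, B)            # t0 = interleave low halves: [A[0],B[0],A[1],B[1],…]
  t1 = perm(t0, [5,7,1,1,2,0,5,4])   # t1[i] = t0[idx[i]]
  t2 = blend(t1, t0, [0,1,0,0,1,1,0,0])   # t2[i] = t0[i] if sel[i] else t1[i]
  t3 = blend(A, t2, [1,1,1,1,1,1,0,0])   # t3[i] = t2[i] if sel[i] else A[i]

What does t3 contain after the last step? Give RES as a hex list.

→ t0 |01|a8|ce|b0|22|bc|00|8c|
→ t1 |bc|8c|a8|a8|ce|01|bc|22|
→ t2 |bc|a8|a8|a8|22|bc|bc|22|
→ t3 |bc|a8|a8|a8|22|bc|27|32|

RES = [0xbc, 0xa8, 0xa8, 0xa8, 0x22, 0xbc, 0x27, 0x32]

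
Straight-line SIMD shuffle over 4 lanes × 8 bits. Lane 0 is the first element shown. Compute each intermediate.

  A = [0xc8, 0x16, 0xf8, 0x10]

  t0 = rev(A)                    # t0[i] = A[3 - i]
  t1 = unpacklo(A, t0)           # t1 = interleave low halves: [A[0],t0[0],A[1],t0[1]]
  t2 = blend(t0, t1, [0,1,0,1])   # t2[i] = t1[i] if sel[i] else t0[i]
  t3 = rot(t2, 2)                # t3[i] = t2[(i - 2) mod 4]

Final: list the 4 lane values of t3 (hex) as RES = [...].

RES = [ 0x16  0xf8  0x10  0x10 ]

→ t0 |10|f8|16|c8|
→ t1 |c8|10|16|f8|
→ t2 |10|10|16|f8|
→ t3 |16|f8|10|10|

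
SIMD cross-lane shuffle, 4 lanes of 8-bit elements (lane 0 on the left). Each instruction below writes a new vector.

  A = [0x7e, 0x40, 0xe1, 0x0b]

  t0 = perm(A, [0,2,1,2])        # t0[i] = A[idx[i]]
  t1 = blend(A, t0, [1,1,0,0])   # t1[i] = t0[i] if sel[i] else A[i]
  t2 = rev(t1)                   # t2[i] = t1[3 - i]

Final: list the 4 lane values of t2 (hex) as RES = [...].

t0 = [0x7e, 0xe1, 0x40, 0xe1]
t1 = [0x7e, 0xe1, 0xe1, 0x0b]
t2 = [0x0b, 0xe1, 0xe1, 0x7e]

RES = [ 0x0b  0xe1  0xe1  0x7e ]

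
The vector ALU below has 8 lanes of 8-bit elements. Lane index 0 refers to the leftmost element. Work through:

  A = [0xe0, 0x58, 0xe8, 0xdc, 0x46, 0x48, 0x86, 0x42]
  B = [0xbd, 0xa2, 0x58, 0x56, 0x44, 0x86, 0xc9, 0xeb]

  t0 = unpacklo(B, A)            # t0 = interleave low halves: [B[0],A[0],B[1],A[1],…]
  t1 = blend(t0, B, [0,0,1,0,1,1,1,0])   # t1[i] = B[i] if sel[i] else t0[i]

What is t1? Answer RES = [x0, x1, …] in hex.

RES = [0xbd, 0xe0, 0x58, 0x58, 0x44, 0x86, 0xc9, 0xdc]

t0 = [0xbd, 0xe0, 0xa2, 0x58, 0x58, 0xe8, 0x56, 0xdc]
t1 = [0xbd, 0xe0, 0x58, 0x58, 0x44, 0x86, 0xc9, 0xdc]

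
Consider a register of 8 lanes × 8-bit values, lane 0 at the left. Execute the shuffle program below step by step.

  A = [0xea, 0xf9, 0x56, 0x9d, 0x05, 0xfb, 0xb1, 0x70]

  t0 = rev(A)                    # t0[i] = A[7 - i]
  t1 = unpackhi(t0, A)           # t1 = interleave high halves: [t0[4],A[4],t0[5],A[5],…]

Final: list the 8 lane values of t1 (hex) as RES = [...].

RES = [0x9d, 0x05, 0x56, 0xfb, 0xf9, 0xb1, 0xea, 0x70]

t0 = [0x70, 0xb1, 0xfb, 0x05, 0x9d, 0x56, 0xf9, 0xea]
t1 = [0x9d, 0x05, 0x56, 0xfb, 0xf9, 0xb1, 0xea, 0x70]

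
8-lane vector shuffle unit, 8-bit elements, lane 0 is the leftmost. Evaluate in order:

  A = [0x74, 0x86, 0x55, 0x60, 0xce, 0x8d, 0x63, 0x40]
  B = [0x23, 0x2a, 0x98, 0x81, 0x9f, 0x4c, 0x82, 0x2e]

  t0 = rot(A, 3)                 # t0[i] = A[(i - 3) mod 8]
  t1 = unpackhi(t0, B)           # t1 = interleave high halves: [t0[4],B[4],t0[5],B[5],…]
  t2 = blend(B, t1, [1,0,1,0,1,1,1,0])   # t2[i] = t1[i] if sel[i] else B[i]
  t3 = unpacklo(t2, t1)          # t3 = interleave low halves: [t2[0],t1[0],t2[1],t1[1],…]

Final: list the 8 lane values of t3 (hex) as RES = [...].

  t0: 8d 63 40 74 86 55 60 ce
  t1: 86 9f 55 4c 60 82 ce 2e
  t2: 86 2a 55 81 60 82 ce 2e
  t3: 86 86 2a 9f 55 55 81 4c

RES = [ 0x86  0x86  0x2a  0x9f  0x55  0x55  0x81  0x4c ]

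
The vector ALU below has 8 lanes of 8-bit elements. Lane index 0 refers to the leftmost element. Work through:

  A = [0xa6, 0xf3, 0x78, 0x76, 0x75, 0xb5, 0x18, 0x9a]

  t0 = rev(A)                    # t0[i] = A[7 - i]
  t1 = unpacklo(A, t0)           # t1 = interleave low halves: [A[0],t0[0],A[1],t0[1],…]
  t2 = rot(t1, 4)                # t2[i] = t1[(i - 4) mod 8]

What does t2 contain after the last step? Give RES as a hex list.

  t0: 9a 18 b5 75 76 78 f3 a6
  t1: a6 9a f3 18 78 b5 76 75
  t2: 78 b5 76 75 a6 9a f3 18

RES = [ 0x78  0xb5  0x76  0x75  0xa6  0x9a  0xf3  0x18 ]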